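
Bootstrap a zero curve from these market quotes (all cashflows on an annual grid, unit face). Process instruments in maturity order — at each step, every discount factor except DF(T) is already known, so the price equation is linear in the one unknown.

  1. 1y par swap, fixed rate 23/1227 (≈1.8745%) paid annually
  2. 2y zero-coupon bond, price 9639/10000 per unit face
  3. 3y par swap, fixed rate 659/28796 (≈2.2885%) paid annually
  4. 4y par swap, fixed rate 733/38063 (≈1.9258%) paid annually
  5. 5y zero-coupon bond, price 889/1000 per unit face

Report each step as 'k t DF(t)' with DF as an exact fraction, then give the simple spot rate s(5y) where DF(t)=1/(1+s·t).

1 1 1227/1250
2 2 9639/10000
3 3 9341/10000
4 4 9267/10000
5 5 889/1000
s(5y) = (1/(889/1000) − 1)/(5) = 111/4445 ≈ 2.4972%

step 1 [1y] swap r/1=23/1227: DF=(1 − 23/1227·(0))/(1+23/1227) = 1227/1250 ≈ 0.981600
step 2 [2y] zero: DF = P = 9639/10000 ≈ 0.963900
step 3 [3y] swap r/1=659/28796: DF=(1 − 659/28796·(0.981600+0.963900))/(1+659/28796) = 9341/10000 ≈ 0.934100
step 4 [4y] swap r/1=733/38063: DF=(1 − 733/38063·(0.981600+0.963900+0.934100))/(1+733/38063) = 9267/10000 ≈ 0.926700
step 5 [5y] zero: DF = P = 889/1000 ≈ 0.889000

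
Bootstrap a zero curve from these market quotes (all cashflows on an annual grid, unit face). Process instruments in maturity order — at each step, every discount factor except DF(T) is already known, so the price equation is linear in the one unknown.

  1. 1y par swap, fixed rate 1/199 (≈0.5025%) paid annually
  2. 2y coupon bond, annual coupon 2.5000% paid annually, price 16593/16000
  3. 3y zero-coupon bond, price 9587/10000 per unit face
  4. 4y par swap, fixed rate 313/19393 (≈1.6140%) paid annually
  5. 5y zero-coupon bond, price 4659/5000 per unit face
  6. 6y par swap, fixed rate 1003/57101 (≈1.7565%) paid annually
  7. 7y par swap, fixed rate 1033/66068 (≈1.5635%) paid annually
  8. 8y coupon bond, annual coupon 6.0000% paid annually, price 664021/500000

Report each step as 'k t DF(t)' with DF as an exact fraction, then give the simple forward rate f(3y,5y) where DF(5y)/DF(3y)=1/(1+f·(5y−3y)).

1 1 199/200
2 2 79/80
3 3 9587/10000
4 4 4687/5000
5 5 4659/5000
6 6 8997/10000
7 7 8967/10000
8 8 8789/10000
f(3y,5y) = ((9587/10000)/(4659/5000) − 1)/(2) = 269/18636 ≈ 1.4434%

step 1 [1y] swap r/1=1/199: DF=(1 − 1/199·(0))/(1+1/199) = 199/200 ≈ 0.995000
step 2 [2y] bond c/1=1/40: DF=(16593/16000 − 1/40·(0.995000))/(1+1/40) = 79/80 ≈ 0.987500
step 3 [3y] zero: DF = P = 9587/10000 ≈ 0.958700
step 4 [4y] swap r/1=313/19393: DF=(1 − 313/19393·(0.995000+0.987500+0.958700))/(1+313/19393) = 4687/5000 ≈ 0.937400
step 5 [5y] zero: DF = P = 4659/5000 ≈ 0.931800
step 6 [6y] swap r/1=1003/57101: DF=(1 − 1003/57101·(0.995000+0.987500+0.958700+0.937400+0.931800))/(1+1003/57101) = 8997/10000 ≈ 0.899700
step 7 [7y] swap r/1=1033/66068: DF=(1 − 1033/66068·(0.995000+0.987500+0.958700+0.937400+0.931800+0.899700))/(1+1033/66068) = 8967/10000 ≈ 0.896700
step 8 [8y] bond c/1=3/50: DF=(664021/500000 − 3/50·(0.995000+0.987500+0.958700+0.937400+0.931800+0.899700+0.896700))/(1+3/50) = 8789/10000 ≈ 0.878900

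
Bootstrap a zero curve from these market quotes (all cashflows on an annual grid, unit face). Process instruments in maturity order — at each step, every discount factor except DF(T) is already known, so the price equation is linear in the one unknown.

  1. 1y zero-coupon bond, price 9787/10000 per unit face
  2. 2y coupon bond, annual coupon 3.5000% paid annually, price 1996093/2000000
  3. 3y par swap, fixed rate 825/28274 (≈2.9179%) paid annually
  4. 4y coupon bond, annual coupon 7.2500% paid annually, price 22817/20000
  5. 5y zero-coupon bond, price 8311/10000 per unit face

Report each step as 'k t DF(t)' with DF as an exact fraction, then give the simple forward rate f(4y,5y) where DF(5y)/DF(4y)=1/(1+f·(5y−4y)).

1 1 9787/10000
2 2 582/625
3 3 367/400
4 4 4363/5000
5 5 8311/10000
f(4y,5y) = ((4363/5000)/(8311/10000) − 1)/(1) = 415/8311 ≈ 4.9934%

step 1 [1y] zero: DF = P = 9787/10000 ≈ 0.978700
step 2 [2y] bond c/1=7/200: DF=(1996093/2000000 − 7/200·(0.978700))/(1+7/200) = 582/625 ≈ 0.931200
step 3 [3y] swap r/1=825/28274: DF=(1 − 825/28274·(0.978700+0.931200))/(1+825/28274) = 367/400 ≈ 0.917500
step 4 [4y] bond c/1=29/400: DF=(22817/20000 − 29/400·(0.978700+0.931200+0.917500))/(1+29/400) = 4363/5000 ≈ 0.872600
step 5 [5y] zero: DF = P = 8311/10000 ≈ 0.831100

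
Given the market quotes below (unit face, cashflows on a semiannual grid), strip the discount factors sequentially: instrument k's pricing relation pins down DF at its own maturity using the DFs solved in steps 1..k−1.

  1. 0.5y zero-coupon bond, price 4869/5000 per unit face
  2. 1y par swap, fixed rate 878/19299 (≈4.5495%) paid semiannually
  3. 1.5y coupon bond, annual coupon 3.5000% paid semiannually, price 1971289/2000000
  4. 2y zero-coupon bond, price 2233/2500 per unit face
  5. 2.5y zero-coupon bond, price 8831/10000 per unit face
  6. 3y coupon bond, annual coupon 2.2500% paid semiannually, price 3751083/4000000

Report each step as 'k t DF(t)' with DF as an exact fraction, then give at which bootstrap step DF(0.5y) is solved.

step 1 [0.5y] zero: DF = P = 4869/5000 ≈ 0.973800
step 2 [1y] swap r/2=439/19299: DF=(1 − 439/19299·(0.973800))/(1+439/19299) = 9561/10000 ≈ 0.956100
step 3 [1.5y] bond c/2=7/400: DF=(1971289/2000000 − 7/400·(0.973800+0.956100))/(1+7/400) = 1871/2000 ≈ 0.935500
step 4 [2y] zero: DF = P = 2233/2500 ≈ 0.893200
step 5 [2.5y] zero: DF = P = 8831/10000 ≈ 0.883100
step 6 [3y] bond c/2=9/800: DF=(3751083/4000000 − 9/800·(0.973800+0.956100+0.935500+0.893200+0.883100))/(1+9/800) = 8757/10000 ≈ 0.875700

1 1/2 4869/5000
2 1 9561/10000
3 3/2 1871/2000
4 2 2233/2500
5 5/2 8831/10000
6 3 8757/10000
DF(0.5y) is solved at step 1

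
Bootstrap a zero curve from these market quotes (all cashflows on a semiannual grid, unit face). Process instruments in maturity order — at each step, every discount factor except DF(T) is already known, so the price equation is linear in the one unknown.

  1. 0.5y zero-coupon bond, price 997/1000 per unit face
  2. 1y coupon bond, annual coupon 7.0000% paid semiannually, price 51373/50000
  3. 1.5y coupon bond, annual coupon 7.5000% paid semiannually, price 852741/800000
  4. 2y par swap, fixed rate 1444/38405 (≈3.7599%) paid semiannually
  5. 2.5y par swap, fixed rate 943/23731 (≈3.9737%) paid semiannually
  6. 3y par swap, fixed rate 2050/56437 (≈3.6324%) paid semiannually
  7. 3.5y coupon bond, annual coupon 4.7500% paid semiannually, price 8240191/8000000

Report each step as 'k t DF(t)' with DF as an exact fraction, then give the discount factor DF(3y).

step 1 [0.5y] zero: DF = P = 997/1000 ≈ 0.997000
step 2 [1y] bond c/2=7/200: DF=(51373/50000 − 7/200·(0.997000))/(1+7/200) = 959/1000 ≈ 0.959000
step 3 [1.5y] bond c/2=3/80: DF=(852741/800000 − 3/80·(0.997000+0.959000))/(1+3/80) = 9567/10000 ≈ 0.956700
step 4 [2y] swap r/2=722/38405: DF=(1 − 722/38405·(0.997000+0.959000+0.956700))/(1+722/38405) = 4639/5000 ≈ 0.927800
step 5 [2.5y] swap r/2=943/47462: DF=(1 − 943/47462·(0.997000+0.959000+0.956700+0.927800))/(1+943/47462) = 9057/10000 ≈ 0.905700
step 6 [3y] swap r/2=1025/56437: DF=(1 − 1025/56437·(0.997000+0.959000+0.956700+0.927800+0.905700))/(1+1025/56437) = 359/400 ≈ 0.897500
step 7 [3.5y] bond c/2=19/800: DF=(8240191/8000000 − 19/800·(0.997000+0.959000+0.956700+0.927800+0.905700+0.897500))/(1+19/800) = 547/625 ≈ 0.875200

1 1/2 997/1000
2 1 959/1000
3 3/2 9567/10000
4 2 4639/5000
5 5/2 9057/10000
6 3 359/400
7 7/2 547/625
DF(3y) = 359/400 ≈ 0.897500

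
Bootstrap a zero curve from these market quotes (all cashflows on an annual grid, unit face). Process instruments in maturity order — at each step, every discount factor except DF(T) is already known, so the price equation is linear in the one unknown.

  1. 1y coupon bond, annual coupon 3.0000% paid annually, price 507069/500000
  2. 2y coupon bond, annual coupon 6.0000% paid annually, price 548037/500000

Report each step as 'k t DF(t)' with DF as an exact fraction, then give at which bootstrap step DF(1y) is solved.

1 1 4923/5000
2 2 9783/10000
DF(1y) is solved at step 1

step 1 [1y] bond c/1=3/100: DF=(507069/500000 − 3/100·(0))/(1+3/100) = 4923/5000 ≈ 0.984600
step 2 [2y] bond c/1=3/50: DF=(548037/500000 − 3/50·(0.984600))/(1+3/50) = 9783/10000 ≈ 0.978300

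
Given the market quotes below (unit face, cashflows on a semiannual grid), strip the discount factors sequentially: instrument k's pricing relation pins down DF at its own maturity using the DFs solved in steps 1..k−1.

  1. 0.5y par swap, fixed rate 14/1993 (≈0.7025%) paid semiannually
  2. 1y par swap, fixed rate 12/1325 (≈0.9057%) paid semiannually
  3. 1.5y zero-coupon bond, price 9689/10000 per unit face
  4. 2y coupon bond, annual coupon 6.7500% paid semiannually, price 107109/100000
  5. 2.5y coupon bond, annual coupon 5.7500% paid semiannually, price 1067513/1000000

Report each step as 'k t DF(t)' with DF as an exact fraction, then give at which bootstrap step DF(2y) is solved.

1 1/2 1993/2000
2 1 991/1000
3 3/2 9689/10000
4 2 2349/2500
5 5/2 1161/1250
DF(2y) is solved at step 4

step 1 [0.5y] swap r/2=7/1993: DF=(1 − 7/1993·(0))/(1+7/1993) = 1993/2000 ≈ 0.996500
step 2 [1y] swap r/2=6/1325: DF=(1 − 6/1325·(0.996500))/(1+6/1325) = 991/1000 ≈ 0.991000
step 3 [1.5y] zero: DF = P = 9689/10000 ≈ 0.968900
step 4 [2y] bond c/2=27/800: DF=(107109/100000 − 27/800·(0.996500+0.991000+0.968900))/(1+27/800) = 2349/2500 ≈ 0.939600
step 5 [2.5y] bond c/2=23/800: DF=(1067513/1000000 − 23/800·(0.996500+0.991000+0.968900+0.939600))/(1+23/800) = 1161/1250 ≈ 0.928800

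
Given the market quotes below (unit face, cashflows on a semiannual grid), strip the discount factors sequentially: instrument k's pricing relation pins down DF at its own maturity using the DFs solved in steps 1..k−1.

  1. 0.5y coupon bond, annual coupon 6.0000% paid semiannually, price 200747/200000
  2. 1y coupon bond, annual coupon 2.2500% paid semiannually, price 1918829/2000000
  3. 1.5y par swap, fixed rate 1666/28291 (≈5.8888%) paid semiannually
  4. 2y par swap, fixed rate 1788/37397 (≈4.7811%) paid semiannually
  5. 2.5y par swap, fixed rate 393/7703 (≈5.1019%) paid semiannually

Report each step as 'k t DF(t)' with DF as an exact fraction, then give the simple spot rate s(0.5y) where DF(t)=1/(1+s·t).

1 1/2 1949/2000
2 1 9379/10000
3 3/2 9167/10000
4 2 4553/5000
5 5/2 8821/10000
s(0.5y) = (1/(1949/2000) − 1)/(1/2) = 102/1949 ≈ 5.2335%

step 1 [0.5y] bond c/2=3/100: DF=(200747/200000 − 3/100·(0))/(1+3/100) = 1949/2000 ≈ 0.974500
step 2 [1y] bond c/2=9/800: DF=(1918829/2000000 − 9/800·(0.974500))/(1+9/800) = 9379/10000 ≈ 0.937900
step 3 [1.5y] swap r/2=833/28291: DF=(1 − 833/28291·(0.974500+0.937900))/(1+833/28291) = 9167/10000 ≈ 0.916700
step 4 [2y] swap r/2=894/37397: DF=(1 − 894/37397·(0.974500+0.937900+0.916700))/(1+894/37397) = 4553/5000 ≈ 0.910600
step 5 [2.5y] swap r/2=393/15406: DF=(1 − 393/15406·(0.974500+0.937900+0.916700+0.910600))/(1+393/15406) = 8821/10000 ≈ 0.882100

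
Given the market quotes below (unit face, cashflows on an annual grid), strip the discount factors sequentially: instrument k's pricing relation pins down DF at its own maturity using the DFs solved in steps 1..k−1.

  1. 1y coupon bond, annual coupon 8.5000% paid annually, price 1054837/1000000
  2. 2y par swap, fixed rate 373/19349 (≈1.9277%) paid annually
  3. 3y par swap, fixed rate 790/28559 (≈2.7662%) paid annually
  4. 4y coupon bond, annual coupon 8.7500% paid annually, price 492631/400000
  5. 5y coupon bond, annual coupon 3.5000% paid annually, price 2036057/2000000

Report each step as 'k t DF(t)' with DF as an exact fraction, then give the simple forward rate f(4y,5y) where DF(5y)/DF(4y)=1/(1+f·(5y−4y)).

step 1 [1y] bond c/1=17/200: DF=(1054837/1000000 − 17/200·(0))/(1+17/200) = 4861/5000 ≈ 0.972200
step 2 [2y] swap r/1=373/19349: DF=(1 − 373/19349·(0.972200))/(1+373/19349) = 9627/10000 ≈ 0.962700
step 3 [3y] swap r/1=790/28559: DF=(1 − 790/28559·(0.972200+0.962700))/(1+790/28559) = 921/1000 ≈ 0.921000
step 4 [4y] bond c/1=7/80: DF=(492631/400000 − 7/80·(0.972200+0.962700+0.921000))/(1+7/80) = 9027/10000 ≈ 0.902700
step 5 [5y] bond c/1=7/200: DF=(2036057/2000000 − 7/200·(0.972200+0.962700+0.921000+0.902700))/(1+7/200) = 1713/2000 ≈ 0.856500

1 1 4861/5000
2 2 9627/10000
3 3 921/1000
4 4 9027/10000
5 5 1713/2000
f(4y,5y) = ((9027/10000)/(1713/2000) − 1)/(1) = 154/2855 ≈ 5.3940%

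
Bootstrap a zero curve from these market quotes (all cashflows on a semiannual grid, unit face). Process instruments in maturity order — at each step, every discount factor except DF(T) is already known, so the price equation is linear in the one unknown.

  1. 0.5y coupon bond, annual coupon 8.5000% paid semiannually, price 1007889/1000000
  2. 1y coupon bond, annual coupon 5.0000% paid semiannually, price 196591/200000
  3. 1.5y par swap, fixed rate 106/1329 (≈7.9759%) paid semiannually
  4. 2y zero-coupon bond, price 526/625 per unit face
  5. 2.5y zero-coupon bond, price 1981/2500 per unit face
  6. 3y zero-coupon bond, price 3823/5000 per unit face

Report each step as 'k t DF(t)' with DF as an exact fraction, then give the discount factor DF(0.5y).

1 1/2 2417/2500
2 1 4677/5000
3 3/2 8887/10000
4 2 526/625
5 5/2 1981/2500
6 3 3823/5000
DF(0.5y) = 2417/2500 ≈ 0.966800

step 1 [0.5y] bond c/2=17/400: DF=(1007889/1000000 − 17/400·(0))/(1+17/400) = 2417/2500 ≈ 0.966800
step 2 [1y] bond c/2=1/40: DF=(196591/200000 − 1/40·(0.966800))/(1+1/40) = 4677/5000 ≈ 0.935400
step 3 [1.5y] swap r/2=53/1329: DF=(1 − 53/1329·(0.966800+0.935400))/(1+53/1329) = 8887/10000 ≈ 0.888700
step 4 [2y] zero: DF = P = 526/625 ≈ 0.841600
step 5 [2.5y] zero: DF = P = 1981/2500 ≈ 0.792400
step 6 [3y] zero: DF = P = 3823/5000 ≈ 0.764600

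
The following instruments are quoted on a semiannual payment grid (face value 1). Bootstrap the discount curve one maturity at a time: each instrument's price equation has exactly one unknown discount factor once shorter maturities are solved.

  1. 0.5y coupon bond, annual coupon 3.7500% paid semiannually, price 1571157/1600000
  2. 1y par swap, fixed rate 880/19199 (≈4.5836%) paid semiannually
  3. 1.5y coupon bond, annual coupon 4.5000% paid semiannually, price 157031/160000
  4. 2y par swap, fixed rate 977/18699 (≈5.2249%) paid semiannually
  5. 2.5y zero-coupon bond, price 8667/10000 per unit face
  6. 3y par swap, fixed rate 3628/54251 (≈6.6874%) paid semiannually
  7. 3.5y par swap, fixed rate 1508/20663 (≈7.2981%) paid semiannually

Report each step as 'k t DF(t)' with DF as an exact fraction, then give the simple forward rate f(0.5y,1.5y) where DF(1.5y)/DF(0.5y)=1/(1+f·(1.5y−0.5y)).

step 1 [0.5y] bond c/2=3/160: DF=(1571157/1600000 − 3/160·(0))/(1+3/160) = 9639/10000 ≈ 0.963900
step 2 [1y] swap r/2=440/19199: DF=(1 − 440/19199·(0.963900))/(1+440/19199) = 239/250 ≈ 0.956000
step 3 [1.5y] bond c/2=9/400: DF=(157031/160000 − 9/400·(0.963900+0.956000))/(1+9/400) = 1147/1250 ≈ 0.917600
step 4 [2y] swap r/2=977/37398: DF=(1 − 977/37398·(0.963900+0.956000+0.917600))/(1+977/37398) = 9023/10000 ≈ 0.902300
step 5 [2.5y] zero: DF = P = 8667/10000 ≈ 0.866700
step 6 [3y] swap r/2=1814/54251: DF=(1 − 1814/54251·(0.963900+0.956000+0.917600+0.902300+0.866700))/(1+1814/54251) = 4093/5000 ≈ 0.818600
step 7 [3.5y] swap r/2=754/20663: DF=(1 − 754/20663·(0.963900+0.956000+0.917600+0.902300+0.866700+0.818600))/(1+754/20663) = 3869/5000 ≈ 0.773800

1 1/2 9639/10000
2 1 239/250
3 3/2 1147/1250
4 2 9023/10000
5 5/2 8667/10000
6 3 4093/5000
7 7/2 3869/5000
f(0.5y,1.5y) = ((9639/10000)/(1147/1250) − 1)/(1) = 463/9176 ≈ 5.0458%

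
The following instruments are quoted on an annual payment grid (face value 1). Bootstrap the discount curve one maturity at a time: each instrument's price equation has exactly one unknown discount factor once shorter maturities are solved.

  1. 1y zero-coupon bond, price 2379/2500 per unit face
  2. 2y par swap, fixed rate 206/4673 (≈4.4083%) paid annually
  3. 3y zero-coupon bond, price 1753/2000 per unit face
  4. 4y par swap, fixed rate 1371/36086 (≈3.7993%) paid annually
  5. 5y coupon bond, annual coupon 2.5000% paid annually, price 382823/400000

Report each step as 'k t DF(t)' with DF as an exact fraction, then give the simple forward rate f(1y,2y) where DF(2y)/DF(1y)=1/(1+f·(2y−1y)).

1 1 2379/2500
2 2 1147/1250
3 3 1753/2000
4 4 8629/10000
5 5 8457/10000
f(1y,2y) = ((2379/2500)/(1147/1250) − 1)/(1) = 85/2294 ≈ 3.7053%

step 1 [1y] zero: DF = P = 2379/2500 ≈ 0.951600
step 2 [2y] swap r/1=206/4673: DF=(1 − 206/4673·(0.951600))/(1+206/4673) = 1147/1250 ≈ 0.917600
step 3 [3y] zero: DF = P = 1753/2000 ≈ 0.876500
step 4 [4y] swap r/1=1371/36086: DF=(1 − 1371/36086·(0.951600+0.917600+0.876500))/(1+1371/36086) = 8629/10000 ≈ 0.862900
step 5 [5y] bond c/1=1/40: DF=(382823/400000 − 1/40·(0.951600+0.917600+0.876500+0.862900))/(1+1/40) = 8457/10000 ≈ 0.845700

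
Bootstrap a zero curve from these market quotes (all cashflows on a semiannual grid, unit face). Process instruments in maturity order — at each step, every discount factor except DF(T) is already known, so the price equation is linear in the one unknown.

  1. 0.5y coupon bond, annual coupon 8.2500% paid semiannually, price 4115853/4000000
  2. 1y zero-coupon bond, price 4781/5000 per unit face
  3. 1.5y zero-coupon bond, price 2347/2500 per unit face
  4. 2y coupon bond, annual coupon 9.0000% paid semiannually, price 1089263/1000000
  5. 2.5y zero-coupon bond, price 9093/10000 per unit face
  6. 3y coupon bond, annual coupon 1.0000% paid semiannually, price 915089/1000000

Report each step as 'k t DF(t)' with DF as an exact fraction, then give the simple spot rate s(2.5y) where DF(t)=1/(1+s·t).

step 1 [0.5y] bond c/2=33/800: DF=(4115853/4000000 − 33/800·(0))/(1+33/800) = 4941/5000 ≈ 0.988200
step 2 [1y] zero: DF = P = 4781/5000 ≈ 0.956200
step 3 [1.5y] zero: DF = P = 2347/2500 ≈ 0.938800
step 4 [2y] bond c/2=9/200: DF=(1089263/1000000 − 9/200·(0.988200+0.956200+0.938800))/(1+9/200) = 4591/5000 ≈ 0.918200
step 5 [2.5y] zero: DF = P = 9093/10000 ≈ 0.909300
step 6 [3y] bond c/2=1/200: DF=(915089/1000000 − 1/200·(0.988200+0.956200+0.938800+0.918200+0.909300))/(1+1/200) = 8871/10000 ≈ 0.887100

1 1/2 4941/5000
2 1 4781/5000
3 3/2 2347/2500
4 2 4591/5000
5 5/2 9093/10000
6 3 8871/10000
s(2.5y) = (1/(9093/10000) − 1)/(5/2) = 1814/45465 ≈ 3.9899%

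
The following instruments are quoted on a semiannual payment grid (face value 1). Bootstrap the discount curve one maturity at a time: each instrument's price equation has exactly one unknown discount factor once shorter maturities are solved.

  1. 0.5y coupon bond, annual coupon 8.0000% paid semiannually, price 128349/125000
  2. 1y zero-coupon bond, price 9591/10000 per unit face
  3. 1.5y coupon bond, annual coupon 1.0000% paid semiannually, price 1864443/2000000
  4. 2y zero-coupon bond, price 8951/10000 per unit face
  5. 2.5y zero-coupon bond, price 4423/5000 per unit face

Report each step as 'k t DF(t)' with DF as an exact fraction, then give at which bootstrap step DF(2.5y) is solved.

1 1/2 9873/10000
2 1 9591/10000
3 3/2 9179/10000
4 2 8951/10000
5 5/2 4423/5000
DF(2.5y) is solved at step 5

step 1 [0.5y] bond c/2=1/25: DF=(128349/125000 − 1/25·(0))/(1+1/25) = 9873/10000 ≈ 0.987300
step 2 [1y] zero: DF = P = 9591/10000 ≈ 0.959100
step 3 [1.5y] bond c/2=1/200: DF=(1864443/2000000 − 1/200·(0.987300+0.959100))/(1+1/200) = 9179/10000 ≈ 0.917900
step 4 [2y] zero: DF = P = 8951/10000 ≈ 0.895100
step 5 [2.5y] zero: DF = P = 4423/5000 ≈ 0.884600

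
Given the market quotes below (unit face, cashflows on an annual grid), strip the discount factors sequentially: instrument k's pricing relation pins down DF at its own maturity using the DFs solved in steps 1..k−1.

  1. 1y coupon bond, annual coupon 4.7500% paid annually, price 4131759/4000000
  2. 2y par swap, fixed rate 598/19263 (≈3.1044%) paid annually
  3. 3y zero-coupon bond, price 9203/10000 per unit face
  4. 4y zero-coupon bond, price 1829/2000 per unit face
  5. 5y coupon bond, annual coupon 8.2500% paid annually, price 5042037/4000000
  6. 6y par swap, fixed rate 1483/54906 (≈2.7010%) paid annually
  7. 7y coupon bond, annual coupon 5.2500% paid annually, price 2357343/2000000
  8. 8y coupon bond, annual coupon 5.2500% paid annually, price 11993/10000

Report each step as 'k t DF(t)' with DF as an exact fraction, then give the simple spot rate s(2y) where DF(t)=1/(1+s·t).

1 1 9861/10000
2 2 4701/5000
3 3 9203/10000
4 4 1829/2000
5 5 4389/5000
6 6 8517/10000
7 7 423/500
8 8 4117/5000
s(2y) = (1/(4701/5000) − 1)/(2) = 299/9402 ≈ 3.1802%

step 1 [1y] bond c/1=19/400: DF=(4131759/4000000 − 19/400·(0))/(1+19/400) = 9861/10000 ≈ 0.986100
step 2 [2y] swap r/1=598/19263: DF=(1 − 598/19263·(0.986100))/(1+598/19263) = 4701/5000 ≈ 0.940200
step 3 [3y] zero: DF = P = 9203/10000 ≈ 0.920300
step 4 [4y] zero: DF = P = 1829/2000 ≈ 0.914500
step 5 [5y] bond c/1=33/400: DF=(5042037/4000000 − 33/400·(0.986100+0.940200+0.920300+0.914500))/(1+33/400) = 4389/5000 ≈ 0.877800
step 6 [6y] swap r/1=1483/54906: DF=(1 − 1483/54906·(0.986100+0.940200+0.920300+0.914500+0.877800))/(1+1483/54906) = 8517/10000 ≈ 0.851700
step 7 [7y] bond c/1=21/400: DF=(2357343/2000000 − 21/400·(0.986100+0.940200+0.920300+0.914500+0.877800+0.851700))/(1+21/400) = 423/500 ≈ 0.846000
step 8 [8y] bond c/1=21/400: DF=(11993/10000 − 21/400·(0.986100+0.940200+0.920300+0.914500+0.877800+0.851700+0.846000))/(1+21/400) = 4117/5000 ≈ 0.823400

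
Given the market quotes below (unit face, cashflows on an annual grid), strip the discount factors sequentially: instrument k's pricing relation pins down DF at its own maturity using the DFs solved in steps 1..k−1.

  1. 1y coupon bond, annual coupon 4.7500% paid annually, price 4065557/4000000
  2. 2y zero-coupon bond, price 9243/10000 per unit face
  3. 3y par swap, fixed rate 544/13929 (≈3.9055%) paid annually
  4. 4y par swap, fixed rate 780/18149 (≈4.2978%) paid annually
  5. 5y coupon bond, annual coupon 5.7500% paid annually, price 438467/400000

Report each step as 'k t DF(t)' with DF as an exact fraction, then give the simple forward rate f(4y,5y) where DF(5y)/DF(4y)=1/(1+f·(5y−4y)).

1 1 9703/10000
2 2 9243/10000
3 3 557/625
4 4 211/250
5 5 1049/1250
f(4y,5y) = ((211/250)/(1049/1250) − 1)/(1) = 6/1049 ≈ 0.5720%

step 1 [1y] bond c/1=19/400: DF=(4065557/4000000 − 19/400·(0))/(1+19/400) = 9703/10000 ≈ 0.970300
step 2 [2y] zero: DF = P = 9243/10000 ≈ 0.924300
step 3 [3y] swap r/1=544/13929: DF=(1 − 544/13929·(0.970300+0.924300))/(1+544/13929) = 557/625 ≈ 0.891200
step 4 [4y] swap r/1=780/18149: DF=(1 − 780/18149·(0.970300+0.924300+0.891200))/(1+780/18149) = 211/250 ≈ 0.844000
step 5 [5y] bond c/1=23/400: DF=(438467/400000 − 23/400·(0.970300+0.924300+0.891200+0.844000))/(1+23/400) = 1049/1250 ≈ 0.839200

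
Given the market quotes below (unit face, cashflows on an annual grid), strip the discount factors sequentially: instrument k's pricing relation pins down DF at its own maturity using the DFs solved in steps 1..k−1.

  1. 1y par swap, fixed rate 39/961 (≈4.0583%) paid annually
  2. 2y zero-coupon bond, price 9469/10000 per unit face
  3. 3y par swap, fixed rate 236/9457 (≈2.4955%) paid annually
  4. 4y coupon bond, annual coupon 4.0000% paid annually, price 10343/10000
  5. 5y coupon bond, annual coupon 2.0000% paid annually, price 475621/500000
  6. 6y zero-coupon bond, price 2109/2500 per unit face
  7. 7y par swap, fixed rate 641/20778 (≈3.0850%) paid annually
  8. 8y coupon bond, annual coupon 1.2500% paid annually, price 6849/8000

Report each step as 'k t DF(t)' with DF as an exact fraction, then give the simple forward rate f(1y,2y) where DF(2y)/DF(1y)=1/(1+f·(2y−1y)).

1 1 961/1000
2 2 9469/10000
3 3 2323/2500
4 4 4427/5000
5 5 2149/2500
6 6 2109/2500
7 7 8077/10000
8 8 3843/5000
f(1y,2y) = ((961/1000)/(9469/10000) − 1)/(1) = 141/9469 ≈ 1.4891%

step 1 [1y] swap r/1=39/961: DF=(1 − 39/961·(0))/(1+39/961) = 961/1000 ≈ 0.961000
step 2 [2y] zero: DF = P = 9469/10000 ≈ 0.946900
step 3 [3y] swap r/1=236/9457: DF=(1 − 236/9457·(0.961000+0.946900))/(1+236/9457) = 2323/2500 ≈ 0.929200
step 4 [4y] bond c/1=1/25: DF=(10343/10000 − 1/25·(0.961000+0.946900+0.929200))/(1+1/25) = 4427/5000 ≈ 0.885400
step 5 [5y] bond c/1=1/50: DF=(475621/500000 − 1/50·(0.961000+0.946900+0.929200+0.885400))/(1+1/50) = 2149/2500 ≈ 0.859600
step 6 [6y] zero: DF = P = 2109/2500 ≈ 0.843600
step 7 [7y] swap r/1=641/20778: DF=(1 − 641/20778·(0.961000+0.946900+0.929200+0.885400+0.859600+0.843600))/(1+641/20778) = 8077/10000 ≈ 0.807700
step 8 [8y] bond c/1=1/80: DF=(6849/8000 − 1/80·(0.961000+0.946900+0.929200+0.885400+0.859600+0.843600+0.807700))/(1+1/80) = 3843/5000 ≈ 0.768600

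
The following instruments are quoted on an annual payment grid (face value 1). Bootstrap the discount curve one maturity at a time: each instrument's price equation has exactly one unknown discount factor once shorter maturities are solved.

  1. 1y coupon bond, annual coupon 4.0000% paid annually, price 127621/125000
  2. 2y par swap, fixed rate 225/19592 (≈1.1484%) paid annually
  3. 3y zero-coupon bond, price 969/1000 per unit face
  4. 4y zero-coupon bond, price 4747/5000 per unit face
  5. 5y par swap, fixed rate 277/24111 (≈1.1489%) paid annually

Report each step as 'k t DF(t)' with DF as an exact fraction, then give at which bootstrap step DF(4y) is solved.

1 1 9817/10000
2 2 391/400
3 3 969/1000
4 4 4747/5000
5 5 4723/5000
DF(4y) is solved at step 4

step 1 [1y] bond c/1=1/25: DF=(127621/125000 − 1/25·(0))/(1+1/25) = 9817/10000 ≈ 0.981700
step 2 [2y] swap r/1=225/19592: DF=(1 − 225/19592·(0.981700))/(1+225/19592) = 391/400 ≈ 0.977500
step 3 [3y] zero: DF = P = 969/1000 ≈ 0.969000
step 4 [4y] zero: DF = P = 4747/5000 ≈ 0.949400
step 5 [5y] swap r/1=277/24111: DF=(1 − 277/24111·(0.981700+0.977500+0.969000+0.949400))/(1+277/24111) = 4723/5000 ≈ 0.944600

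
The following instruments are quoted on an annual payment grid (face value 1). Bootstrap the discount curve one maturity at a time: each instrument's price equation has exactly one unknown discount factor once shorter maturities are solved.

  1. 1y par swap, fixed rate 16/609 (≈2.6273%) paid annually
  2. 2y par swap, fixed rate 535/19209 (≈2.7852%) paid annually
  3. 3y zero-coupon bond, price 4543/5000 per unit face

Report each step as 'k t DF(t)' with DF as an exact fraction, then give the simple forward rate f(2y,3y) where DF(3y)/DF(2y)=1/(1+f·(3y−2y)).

step 1 [1y] swap r/1=16/609: DF=(1 − 16/609·(0))/(1+16/609) = 609/625 ≈ 0.974400
step 2 [2y] swap r/1=535/19209: DF=(1 − 535/19209·(0.974400))/(1+535/19209) = 1893/2000 ≈ 0.946500
step 3 [3y] zero: DF = P = 4543/5000 ≈ 0.908600

1 1 609/625
2 2 1893/2000
3 3 4543/5000
f(2y,3y) = ((1893/2000)/(4543/5000) − 1)/(1) = 379/9086 ≈ 4.1713%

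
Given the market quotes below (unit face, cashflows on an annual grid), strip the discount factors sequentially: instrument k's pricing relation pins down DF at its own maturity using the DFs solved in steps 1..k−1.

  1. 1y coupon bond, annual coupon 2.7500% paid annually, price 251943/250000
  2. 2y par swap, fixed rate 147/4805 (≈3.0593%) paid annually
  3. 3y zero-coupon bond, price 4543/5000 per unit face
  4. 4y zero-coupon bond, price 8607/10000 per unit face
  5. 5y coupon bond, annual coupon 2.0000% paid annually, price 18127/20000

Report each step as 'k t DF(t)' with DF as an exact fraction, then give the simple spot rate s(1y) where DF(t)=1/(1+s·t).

step 1 [1y] bond c/1=11/400: DF=(251943/250000 − 11/400·(0))/(1+11/400) = 613/625 ≈ 0.980800
step 2 [2y] swap r/1=147/4805: DF=(1 − 147/4805·(0.980800))/(1+147/4805) = 2353/2500 ≈ 0.941200
step 3 [3y] zero: DF = P = 4543/5000 ≈ 0.908600
step 4 [4y] zero: DF = P = 8607/10000 ≈ 0.860700
step 5 [5y] bond c/1=1/50: DF=(18127/20000 − 1/50·(0.980800+0.941200+0.908600+0.860700))/(1+1/50) = 4081/5000 ≈ 0.816200

1 1 613/625
2 2 2353/2500
3 3 4543/5000
4 4 8607/10000
5 5 4081/5000
s(1y) = (1/(613/625) − 1)/(1) = 12/613 ≈ 1.9576%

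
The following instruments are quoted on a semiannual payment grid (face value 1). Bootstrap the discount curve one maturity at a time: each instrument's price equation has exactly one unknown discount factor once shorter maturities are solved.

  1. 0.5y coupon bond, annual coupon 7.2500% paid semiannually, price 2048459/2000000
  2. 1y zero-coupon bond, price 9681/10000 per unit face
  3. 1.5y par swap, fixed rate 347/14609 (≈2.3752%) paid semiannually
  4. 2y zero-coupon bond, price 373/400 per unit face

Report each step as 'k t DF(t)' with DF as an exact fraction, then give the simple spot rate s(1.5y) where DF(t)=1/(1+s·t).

1 1/2 2471/2500
2 1 9681/10000
3 3/2 9653/10000
4 2 373/400
s(1.5y) = (1/(9653/10000) − 1)/(3/2) = 694/28959 ≈ 2.3965%

step 1 [0.5y] bond c/2=29/800: DF=(2048459/2000000 − 29/800·(0))/(1+29/800) = 2471/2500 ≈ 0.988400
step 2 [1y] zero: DF = P = 9681/10000 ≈ 0.968100
step 3 [1.5y] swap r/2=347/29218: DF=(1 − 347/29218·(0.988400+0.968100))/(1+347/29218) = 9653/10000 ≈ 0.965300
step 4 [2y] zero: DF = P = 373/400 ≈ 0.932500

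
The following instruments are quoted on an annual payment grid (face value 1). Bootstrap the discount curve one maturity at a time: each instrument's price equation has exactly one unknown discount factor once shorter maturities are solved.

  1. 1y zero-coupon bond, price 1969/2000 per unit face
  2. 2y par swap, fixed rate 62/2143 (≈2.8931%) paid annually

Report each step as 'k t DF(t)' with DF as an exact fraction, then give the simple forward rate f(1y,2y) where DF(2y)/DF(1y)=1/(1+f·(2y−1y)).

step 1 [1y] zero: DF = P = 1969/2000 ≈ 0.984500
step 2 [2y] swap r/1=62/2143: DF=(1 − 62/2143·(0.984500))/(1+62/2143) = 4721/5000 ≈ 0.944200

1 1 1969/2000
2 2 4721/5000
f(1y,2y) = ((1969/2000)/(4721/5000) − 1)/(1) = 403/9442 ≈ 4.2682%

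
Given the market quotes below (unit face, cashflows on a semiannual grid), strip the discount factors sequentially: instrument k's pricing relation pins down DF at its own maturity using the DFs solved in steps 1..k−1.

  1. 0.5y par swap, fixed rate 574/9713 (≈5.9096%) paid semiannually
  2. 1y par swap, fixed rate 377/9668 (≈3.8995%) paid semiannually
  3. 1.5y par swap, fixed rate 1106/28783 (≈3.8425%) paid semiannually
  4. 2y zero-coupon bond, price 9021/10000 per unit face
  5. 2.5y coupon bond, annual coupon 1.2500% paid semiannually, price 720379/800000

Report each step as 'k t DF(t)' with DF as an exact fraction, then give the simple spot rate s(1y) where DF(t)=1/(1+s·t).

step 1 [0.5y] swap r/2=287/9713: DF=(1 − 287/9713·(0))/(1+287/9713) = 9713/10000 ≈ 0.971300
step 2 [1y] swap r/2=377/19336: DF=(1 − 377/19336·(0.971300))/(1+377/19336) = 9623/10000 ≈ 0.962300
step 3 [1.5y] swap r/2=553/28783: DF=(1 − 553/28783·(0.971300+0.962300))/(1+553/28783) = 9447/10000 ≈ 0.944700
step 4 [2y] zero: DF = P = 9021/10000 ≈ 0.902100
step 5 [2.5y] bond c/2=1/160: DF=(720379/800000 − 1/160·(0.971300+0.962300+0.944700+0.902100))/(1+1/160) = 4357/5000 ≈ 0.871400

1 1/2 9713/10000
2 1 9623/10000
3 3/2 9447/10000
4 2 9021/10000
5 5/2 4357/5000
s(1y) = (1/(9623/10000) − 1)/(1) = 377/9623 ≈ 3.9177%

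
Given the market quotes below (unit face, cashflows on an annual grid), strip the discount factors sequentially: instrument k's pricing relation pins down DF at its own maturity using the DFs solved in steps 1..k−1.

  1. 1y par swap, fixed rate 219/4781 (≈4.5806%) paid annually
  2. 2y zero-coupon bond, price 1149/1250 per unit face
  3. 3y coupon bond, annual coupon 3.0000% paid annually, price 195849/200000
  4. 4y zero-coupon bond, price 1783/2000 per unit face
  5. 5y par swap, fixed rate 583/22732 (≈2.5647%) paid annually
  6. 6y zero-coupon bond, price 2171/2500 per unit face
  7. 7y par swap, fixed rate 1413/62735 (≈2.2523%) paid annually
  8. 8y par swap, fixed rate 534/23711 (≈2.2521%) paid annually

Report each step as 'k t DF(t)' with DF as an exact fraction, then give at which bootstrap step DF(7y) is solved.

step 1 [1y] swap r/1=219/4781: DF=(1 − 219/4781·(0))/(1+219/4781) = 4781/5000 ≈ 0.956200
step 2 [2y] zero: DF = P = 1149/1250 ≈ 0.919200
step 3 [3y] bond c/1=3/100: DF=(195849/200000 − 3/100·(0.956200+0.919200))/(1+3/100) = 8961/10000 ≈ 0.896100
step 4 [4y] zero: DF = P = 1783/2000 ≈ 0.891500
step 5 [5y] swap r/1=583/22732: DF=(1 − 583/22732·(0.956200+0.919200+0.896100+0.891500))/(1+583/22732) = 4417/5000 ≈ 0.883400
step 6 [6y] zero: DF = P = 2171/2500 ≈ 0.868400
step 7 [7y] swap r/1=1413/62735: DF=(1 − 1413/62735·(0.956200+0.919200+0.896100+0.891500+0.883400+0.868400))/(1+1413/62735) = 8587/10000 ≈ 0.858700
step 8 [8y] swap r/1=534/23711: DF=(1 − 534/23711·(0.956200+0.919200+0.896100+0.891500+0.883400+0.868400+0.858700))/(1+534/23711) = 4199/5000 ≈ 0.839800

1 1 4781/5000
2 2 1149/1250
3 3 8961/10000
4 4 1783/2000
5 5 4417/5000
6 6 2171/2500
7 7 8587/10000
8 8 4199/5000
DF(7y) is solved at step 7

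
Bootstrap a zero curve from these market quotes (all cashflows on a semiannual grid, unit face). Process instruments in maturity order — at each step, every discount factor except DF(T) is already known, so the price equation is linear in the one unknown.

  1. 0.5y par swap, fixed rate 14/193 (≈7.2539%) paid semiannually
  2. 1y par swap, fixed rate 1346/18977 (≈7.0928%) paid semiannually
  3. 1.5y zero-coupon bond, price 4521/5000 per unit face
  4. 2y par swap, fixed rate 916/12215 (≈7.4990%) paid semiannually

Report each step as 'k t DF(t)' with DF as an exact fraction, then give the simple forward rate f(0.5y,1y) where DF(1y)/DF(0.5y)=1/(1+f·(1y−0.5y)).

step 1 [0.5y] swap r/2=7/193: DF=(1 − 7/193·(0))/(1+7/193) = 193/200 ≈ 0.965000
step 2 [1y] swap r/2=673/18977: DF=(1 − 673/18977·(0.965000))/(1+673/18977) = 9327/10000 ≈ 0.932700
step 3 [1.5y] zero: DF = P = 4521/5000 ≈ 0.904200
step 4 [2y] swap r/2=458/12215: DF=(1 − 458/12215·(0.965000+0.932700+0.904200))/(1+458/12215) = 4313/5000 ≈ 0.862600

1 1/2 193/200
2 1 9327/10000
3 3/2 4521/5000
4 2 4313/5000
f(0.5y,1y) = ((193/200)/(9327/10000) − 1)/(1/2) = 646/9327 ≈ 6.9261%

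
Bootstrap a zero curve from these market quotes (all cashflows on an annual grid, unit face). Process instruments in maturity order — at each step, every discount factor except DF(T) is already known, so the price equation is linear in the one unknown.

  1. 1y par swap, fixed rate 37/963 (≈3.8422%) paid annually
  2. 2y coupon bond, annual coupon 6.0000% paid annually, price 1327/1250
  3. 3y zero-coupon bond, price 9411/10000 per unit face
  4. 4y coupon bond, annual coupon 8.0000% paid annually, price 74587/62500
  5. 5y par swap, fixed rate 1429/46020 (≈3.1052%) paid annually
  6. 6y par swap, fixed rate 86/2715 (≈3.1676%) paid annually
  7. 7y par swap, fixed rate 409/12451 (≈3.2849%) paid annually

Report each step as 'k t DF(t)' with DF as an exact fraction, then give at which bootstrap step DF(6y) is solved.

1 1 963/1000
2 2 947/1000
3 3 9411/10000
4 4 4469/5000
5 5 8571/10000
6 6 207/250
7 7 1591/2000
DF(6y) is solved at step 6

step 1 [1y] swap r/1=37/963: DF=(1 − 37/963·(0))/(1+37/963) = 963/1000 ≈ 0.963000
step 2 [2y] bond c/1=3/50: DF=(1327/1250 − 3/50·(0.963000))/(1+3/50) = 947/1000 ≈ 0.947000
step 3 [3y] zero: DF = P = 9411/10000 ≈ 0.941100
step 4 [4y] bond c/1=2/25: DF=(74587/62500 − 2/25·(0.963000+0.947000+0.941100))/(1+2/25) = 4469/5000 ≈ 0.893800
step 5 [5y] swap r/1=1429/46020: DF=(1 − 1429/46020·(0.963000+0.947000+0.941100+0.893800))/(1+1429/46020) = 8571/10000 ≈ 0.857100
step 6 [6y] swap r/1=86/2715: DF=(1 − 86/2715·(0.963000+0.947000+0.941100+0.893800+0.857100))/(1+86/2715) = 207/250 ≈ 0.828000
step 7 [7y] swap r/1=409/12451: DF=(1 − 409/12451·(0.963000+0.947000+0.941100+0.893800+0.857100+0.828000))/(1+409/12451) = 1591/2000 ≈ 0.795500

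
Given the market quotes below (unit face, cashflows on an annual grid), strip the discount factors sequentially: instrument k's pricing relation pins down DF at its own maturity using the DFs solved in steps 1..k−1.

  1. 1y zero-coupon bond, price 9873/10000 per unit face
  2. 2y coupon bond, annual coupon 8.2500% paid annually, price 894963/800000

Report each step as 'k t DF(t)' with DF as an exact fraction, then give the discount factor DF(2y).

1 1 9873/10000
2 2 4791/5000
DF(2y) = 4791/5000 ≈ 0.958200

step 1 [1y] zero: DF = P = 9873/10000 ≈ 0.987300
step 2 [2y] bond c/1=33/400: DF=(894963/800000 − 33/400·(0.987300))/(1+33/400) = 4791/5000 ≈ 0.958200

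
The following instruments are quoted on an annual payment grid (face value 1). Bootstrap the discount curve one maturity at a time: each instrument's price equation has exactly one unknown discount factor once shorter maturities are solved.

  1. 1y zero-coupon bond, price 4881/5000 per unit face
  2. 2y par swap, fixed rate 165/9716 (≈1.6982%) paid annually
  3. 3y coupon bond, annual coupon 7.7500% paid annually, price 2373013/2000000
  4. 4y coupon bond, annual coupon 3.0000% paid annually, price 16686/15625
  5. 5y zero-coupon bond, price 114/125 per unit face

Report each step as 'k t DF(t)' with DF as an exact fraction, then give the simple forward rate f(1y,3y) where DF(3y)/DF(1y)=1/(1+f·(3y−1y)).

step 1 [1y] zero: DF = P = 4881/5000 ≈ 0.976200
step 2 [2y] swap r/1=165/9716: DF=(1 − 165/9716·(0.976200))/(1+165/9716) = 967/1000 ≈ 0.967000
step 3 [3y] bond c/1=31/400: DF=(2373013/2000000 − 31/400·(0.976200+0.967000))/(1+31/400) = 4807/5000 ≈ 0.961400
step 4 [4y] bond c/1=3/100: DF=(16686/15625 − 3/100·(0.976200+0.967000+0.961400))/(1+3/100) = 4761/5000 ≈ 0.952200
step 5 [5y] zero: DF = P = 114/125 ≈ 0.912000

1 1 4881/5000
2 2 967/1000
3 3 4807/5000
4 4 4761/5000
5 5 114/125
f(1y,3y) = ((4881/5000)/(4807/5000) − 1)/(2) = 37/4807 ≈ 0.7697%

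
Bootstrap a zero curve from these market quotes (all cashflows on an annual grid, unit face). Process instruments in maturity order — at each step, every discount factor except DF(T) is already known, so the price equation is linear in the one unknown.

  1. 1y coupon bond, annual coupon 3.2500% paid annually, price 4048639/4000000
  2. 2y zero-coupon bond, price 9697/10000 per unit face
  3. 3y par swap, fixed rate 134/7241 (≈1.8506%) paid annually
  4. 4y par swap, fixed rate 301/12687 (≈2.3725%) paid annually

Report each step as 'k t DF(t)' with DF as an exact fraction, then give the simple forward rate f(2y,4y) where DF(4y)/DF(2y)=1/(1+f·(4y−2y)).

step 1 [1y] bond c/1=13/400: DF=(4048639/4000000 − 13/400·(0))/(1+13/400) = 9803/10000 ≈ 0.980300
step 2 [2y] zero: DF = P = 9697/10000 ≈ 0.969700
step 3 [3y] swap r/1=134/7241: DF=(1 − 134/7241·(0.980300+0.969700))/(1+134/7241) = 1183/1250 ≈ 0.946400
step 4 [4y] swap r/1=301/12687: DF=(1 − 301/12687·(0.980300+0.969700+0.946400))/(1+301/12687) = 9097/10000 ≈ 0.909700

1 1 9803/10000
2 2 9697/10000
3 3 1183/1250
4 4 9097/10000
f(2y,4y) = ((9697/10000)/(9097/10000) − 1)/(2) = 300/9097 ≈ 3.2978%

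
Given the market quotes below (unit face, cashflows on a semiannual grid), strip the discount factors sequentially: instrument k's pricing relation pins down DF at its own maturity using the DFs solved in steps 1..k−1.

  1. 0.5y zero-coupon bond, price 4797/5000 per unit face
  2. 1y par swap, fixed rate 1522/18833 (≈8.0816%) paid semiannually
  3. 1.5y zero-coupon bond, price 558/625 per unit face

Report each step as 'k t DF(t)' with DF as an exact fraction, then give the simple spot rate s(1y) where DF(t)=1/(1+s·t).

step 1 [0.5y] zero: DF = P = 4797/5000 ≈ 0.959400
step 2 [1y] swap r/2=761/18833: DF=(1 − 761/18833·(0.959400))/(1+761/18833) = 9239/10000 ≈ 0.923900
step 3 [1.5y] zero: DF = P = 558/625 ≈ 0.892800

1 1/2 4797/5000
2 1 9239/10000
3 3/2 558/625
s(1y) = (1/(9239/10000) − 1)/(1) = 761/9239 ≈ 8.2368%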